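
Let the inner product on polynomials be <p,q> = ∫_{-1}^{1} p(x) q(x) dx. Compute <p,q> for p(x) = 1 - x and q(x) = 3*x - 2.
<p,q> = -6

Expand the product: p(x)·q(x) = -3*x^2 + 5*x - 2.
∫_{-1}^{1} of each monomial x^k gives [2/(k+1) if k even, 0 if k odd]. Integrating term-by-term (or equivalently evaluating the antiderivative F(x) = -x^3 + 5*x^2/2 - 2*x at the endpoints):
  F(1) − F(−1) = -1/2 − (11/2) = -6.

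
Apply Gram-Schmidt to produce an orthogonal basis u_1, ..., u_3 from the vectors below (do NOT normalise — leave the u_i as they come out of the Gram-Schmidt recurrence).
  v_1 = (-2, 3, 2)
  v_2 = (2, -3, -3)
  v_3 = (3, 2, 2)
Orthogonal basis:
  u_1 = (-2, 3, 2)
  u_2 = (-4/17, 6/17, -13/17)
  u_3 = (3, 2, 0)

Apply the Gram-Schmidt recurrence
  u_1 = v_1
  u_i = v_i − Σ_{j<i} ((v_i · u_j) / (u_j · u_j)) · u_j.

Step by step this gives:
  u_1 = (-2, 3, 2)
  u_2 = (-4/17, 6/17, -13/17)
  u_3 = (3, 2, 0)

Orthogonality check:
  u_2 · u_1 = 0 (should be 0)
  u_3 · u_1 = 0 (should be 0)
  u_3 · u_2 = 0 (should be 0)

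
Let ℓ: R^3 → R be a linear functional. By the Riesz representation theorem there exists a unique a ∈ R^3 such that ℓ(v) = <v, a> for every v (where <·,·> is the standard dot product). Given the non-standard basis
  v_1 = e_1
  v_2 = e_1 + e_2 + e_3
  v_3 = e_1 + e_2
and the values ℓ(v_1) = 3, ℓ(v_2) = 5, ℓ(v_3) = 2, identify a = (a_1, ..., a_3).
a = (3, -1, 3)

Write a = (a_1, ..., a_3) in the standard basis. For each basis vector v_i, ℓ(v_i) = <v_i, a> is a linear equation in the a_j's. Collect the n equations into a matrix system V a = ℓ, where row i of V is v_i (expressed in the standard basis). Since V is invertible (lower-triangular with 1s on the diagonal, up to permutation), solve by back-substitution:
  V =
[[1, 0, 0],
 [1, 1, 1],
 [1, 1, 0]]
  V a = (3, 5, 2)
Solving gives a = (3, -1, 3).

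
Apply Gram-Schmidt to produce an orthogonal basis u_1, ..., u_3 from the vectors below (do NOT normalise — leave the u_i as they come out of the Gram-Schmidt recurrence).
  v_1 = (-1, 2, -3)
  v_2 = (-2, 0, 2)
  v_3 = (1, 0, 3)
Orthogonal basis:
  u_1 = (-1, 2, -3)
  u_2 = (-16/7, 4/7, 8/7)
  u_3 = (2/3, 4/3, 2/3)

Apply the Gram-Schmidt recurrence
  u_1 = v_1
  u_i = v_i − Σ_{j<i} ((v_i · u_j) / (u_j · u_j)) · u_j.

Step by step this gives:
  u_1 = (-1, 2, -3)
  u_2 = (-16/7, 4/7, 8/7)
  u_3 = (2/3, 4/3, 2/3)

Orthogonality check:
  u_2 · u_1 = 0 (should be 0)
  u_3 · u_1 = 0 (should be 0)
  u_3 · u_2 = 0 (should be 0)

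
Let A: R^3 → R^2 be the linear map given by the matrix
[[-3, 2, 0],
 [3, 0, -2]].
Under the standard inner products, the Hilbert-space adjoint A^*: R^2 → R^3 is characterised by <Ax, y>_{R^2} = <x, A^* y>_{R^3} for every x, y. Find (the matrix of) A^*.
A^* = A^T =
[[-3, 3],
 [2, 0],
 [0, -2]]

For real matrices with standard dot products, the defining identity <Ax, y> = <x, A^* y> gives (Ax)^T y = x^T (A^*) y, i.e. x^T A^T y = x^T (A^*) y. Since this holds for all x, y, we must have A^* = A^T. Therefore
A^* =
[[-3, 3],
 [2, 0],
 [0, -2]].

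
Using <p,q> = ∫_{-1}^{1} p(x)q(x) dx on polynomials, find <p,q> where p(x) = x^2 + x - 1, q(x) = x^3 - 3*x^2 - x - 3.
<p,q> = 68/15

Expand the product: p(x)·q(x) = x^5 - 2*x^4 - 5*x^3 - x^2 - 2*x + 3.
∫_{-1}^{1} of each monomial x^k gives [2/(k+1) if k even, 0 if k odd]. Integrating term-by-term (or equivalently evaluating the antiderivative F(x) = x^6/6 - 2*x^5/5 - 5*x^4/4 - x^3/3 - x^2 + 3*x at the endpoints):
  F(1) − F(−1) = 11/60 − (-87/20) = 68/15.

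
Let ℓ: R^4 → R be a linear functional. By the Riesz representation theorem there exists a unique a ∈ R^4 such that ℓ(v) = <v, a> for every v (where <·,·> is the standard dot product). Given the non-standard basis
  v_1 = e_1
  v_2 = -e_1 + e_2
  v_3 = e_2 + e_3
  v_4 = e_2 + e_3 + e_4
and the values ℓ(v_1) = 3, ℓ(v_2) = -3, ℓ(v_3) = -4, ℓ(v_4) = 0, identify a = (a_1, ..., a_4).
a = (3, 0, -4, 4)

Write a = (a_1, ..., a_4) in the standard basis. For each basis vector v_i, ℓ(v_i) = <v_i, a> is a linear equation in the a_j's. Collect the n equations into a matrix system V a = ℓ, where row i of V is v_i (expressed in the standard basis). Since V is invertible (lower-triangular with 1s on the diagonal, up to permutation), solve by back-substitution:
  V =
[[1, 0, 0, 0],
 [-1, 1, 0, 0],
 [0, 1, 1, 0],
 [0, 1, 1, 1]]
  V a = (3, -3, -4, 0)
Solving gives a = (3, 0, -4, 4).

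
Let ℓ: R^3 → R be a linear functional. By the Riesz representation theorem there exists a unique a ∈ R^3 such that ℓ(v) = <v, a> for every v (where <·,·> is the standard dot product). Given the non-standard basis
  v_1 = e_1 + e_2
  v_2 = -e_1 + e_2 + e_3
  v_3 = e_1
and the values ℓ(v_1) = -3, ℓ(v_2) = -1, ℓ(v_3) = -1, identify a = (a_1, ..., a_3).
a = (-1, -2, 0)

Write a = (a_1, ..., a_3) in the standard basis. For each basis vector v_i, ℓ(v_i) = <v_i, a> is a linear equation in the a_j's. Collect the n equations into a matrix system V a = ℓ, where row i of V is v_i (expressed in the standard basis). Since V is invertible (lower-triangular with 1s on the diagonal, up to permutation), solve by back-substitution:
  V =
[[1, 1, 0],
 [-1, 1, 1],
 [1, 0, 0]]
  V a = (-3, -1, -1)
Solving gives a = (-1, -2, 0).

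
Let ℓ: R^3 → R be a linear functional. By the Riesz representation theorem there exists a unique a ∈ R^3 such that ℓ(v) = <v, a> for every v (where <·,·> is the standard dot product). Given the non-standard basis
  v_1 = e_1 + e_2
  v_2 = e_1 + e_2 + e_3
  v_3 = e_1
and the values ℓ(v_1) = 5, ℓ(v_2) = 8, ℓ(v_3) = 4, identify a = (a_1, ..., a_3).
a = (4, 1, 3)

Write a = (a_1, ..., a_3) in the standard basis. For each basis vector v_i, ℓ(v_i) = <v_i, a> is a linear equation in the a_j's. Collect the n equations into a matrix system V a = ℓ, where row i of V is v_i (expressed in the standard basis). Since V is invertible (lower-triangular with 1s on the diagonal, up to permutation), solve by back-substitution:
  V =
[[1, 1, 0],
 [1, 1, 1],
 [1, 0, 0]]
  V a = (5, 8, 4)
Solving gives a = (4, 1, 3).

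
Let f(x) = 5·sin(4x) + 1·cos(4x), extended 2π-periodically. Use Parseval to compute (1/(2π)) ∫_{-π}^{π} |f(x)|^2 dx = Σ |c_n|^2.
Σ |c_n|^2 = 13

Expand |f|^2 and use orthogonality of {sin(nx), cos(mx)} on [-π, π]:
  ∫_{-π}^{π} sin(nx)^2 dx = π, ∫ cos(mx)^2 dx = π, and cross terms integrate to 0.
So ∫_{-π}^{π} f(x)^2 dx = 5^2 · π + 1^2 · π = (25 + 1)π.
Divide by 2π: (25 + 1)/2 = 13.
By Parseval, this equals Σ |c_n|^2.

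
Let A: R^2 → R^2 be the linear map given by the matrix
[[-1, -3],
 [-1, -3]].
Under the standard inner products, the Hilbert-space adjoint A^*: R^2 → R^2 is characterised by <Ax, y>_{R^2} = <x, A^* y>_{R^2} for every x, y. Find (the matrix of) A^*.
A^* = A^T =
[[-1, -1],
 [-3, -3]]

For real matrices with standard dot products, the defining identity <Ax, y> = <x, A^* y> gives (Ax)^T y = x^T (A^*) y, i.e. x^T A^T y = x^T (A^*) y. Since this holds for all x, y, we must have A^* = A^T. Therefore
A^* =
[[-1, -1],
 [-3, -3]].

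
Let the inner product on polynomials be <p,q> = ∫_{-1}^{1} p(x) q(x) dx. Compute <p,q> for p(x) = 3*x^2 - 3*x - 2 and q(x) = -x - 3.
<p,q> = 8

Expand the product: p(x)·q(x) = -3*x^3 - 6*x^2 + 11*x + 6.
∫_{-1}^{1} of each monomial x^k gives [2/(k+1) if k even, 0 if k odd]. Integrating term-by-term (or equivalently evaluating the antiderivative F(x) = -3*x^4/4 - 2*x^3 + 11*x^2/2 + 6*x at the endpoints):
  F(1) − F(−1) = 35/4 − (3/4) = 8.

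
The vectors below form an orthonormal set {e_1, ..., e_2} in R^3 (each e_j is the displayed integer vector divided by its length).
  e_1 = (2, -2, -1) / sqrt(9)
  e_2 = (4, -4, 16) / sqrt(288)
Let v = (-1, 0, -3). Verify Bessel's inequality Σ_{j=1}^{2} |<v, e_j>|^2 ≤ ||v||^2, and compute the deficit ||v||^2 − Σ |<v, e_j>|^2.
Σ |<v, e_j>|^2 = 19/2; ||v||^2 = 10; deficit = 1/2

Write each e_j = u_j / sqrt(<u_j, u_j>) where u_j is the displayed integer vector. Then <v, e_j> = <v, u_j> / sqrt(<u_j, u_j>), so |<v, e_j>|^2 = <v, u_j>^2 / <u_j, u_j>.
Coefficients: <v, e_1> = 1/sqrt(9), <v, e_2> = -52/sqrt(288).
Square and sum: Σ |<v, e_j>|^2 = 19/2.
Compute ||v||^2 = v·v = 10.
Deficit = 10 − 19/2 = 1/2 ≥ 0, confirming Bessel's inequality. (The deficit equals ||v − Σ <v,e_j> e_j||^2, the squared distance from v to span{e_j}.)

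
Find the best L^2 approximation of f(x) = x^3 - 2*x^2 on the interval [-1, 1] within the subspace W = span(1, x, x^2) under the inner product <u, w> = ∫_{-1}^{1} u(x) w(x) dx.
g(x) = -2*x^2 + 3*x/5

The best approximation g ∈ W is the orthogonal projection of f onto W. Writing g = a_0 + a_1 x + a_2 x^2, the coefficients solve the normal equations G · a = b where
  G_{ij} = <φ_i, φ_j> and b_i = <f, φ_i>, with φ_0 = 1, φ_1 = x, φ_2 = x^2.
G =
  [2, 0, 2/3]
  [0, 2/3, 0]
  [2/3, 0, 2/5],
b = (-4/3, 2/5, -4/5).
Solving gives a_0 = 0, a_1 = 3/5, a_2 = -2, so
  g(x) = -2*x^2 + 3*x/5.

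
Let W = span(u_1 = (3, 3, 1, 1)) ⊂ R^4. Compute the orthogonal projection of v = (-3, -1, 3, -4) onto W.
proj_W(v) = (-39/20, -39/20, -13/20, -13/20)

Set up U = [u_1 | ... | u_1] ∈ R^(4×1). The projector onto W = col(U) is P = U (U^T U)^(-1) U^T.
Compute U^T U =
  [20],
and U^T v = (-13).
Solve U^T U · c = U^T v for the coefficients: c = (-13/20). The projection is proj_W(v) = U c.
Check: (v - proj_W(v)) · u_1 = 0  (should be 0).
Result: proj_W(v) = (-39/20, -39/20, -13/20, -13/20).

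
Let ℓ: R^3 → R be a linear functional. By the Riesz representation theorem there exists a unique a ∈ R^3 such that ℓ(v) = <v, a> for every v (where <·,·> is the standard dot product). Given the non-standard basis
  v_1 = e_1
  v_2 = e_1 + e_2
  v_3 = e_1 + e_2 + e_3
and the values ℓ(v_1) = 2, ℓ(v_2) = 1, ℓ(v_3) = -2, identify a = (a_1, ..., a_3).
a = (2, -1, -3)

Write a = (a_1, ..., a_3) in the standard basis. For each basis vector v_i, ℓ(v_i) = <v_i, a> is a linear equation in the a_j's. Collect the n equations into a matrix system V a = ℓ, where row i of V is v_i (expressed in the standard basis). Since V is invertible (lower-triangular with 1s on the diagonal, up to permutation), solve by back-substitution:
  V =
[[1, 0, 0],
 [1, 1, 0],
 [1, 1, 1]]
  V a = (2, 1, -2)
Solving gives a = (2, -1, -3).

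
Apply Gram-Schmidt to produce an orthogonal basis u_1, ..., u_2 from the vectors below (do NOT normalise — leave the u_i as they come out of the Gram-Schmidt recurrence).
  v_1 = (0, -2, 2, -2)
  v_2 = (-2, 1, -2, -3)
Orthogonal basis:
  u_1 = (0, -2, 2, -2)
  u_2 = (-2, 1, -2, -3)

Apply the Gram-Schmidt recurrence
  u_1 = v_1
  u_i = v_i − Σ_{j<i} ((v_i · u_j) / (u_j · u_j)) · u_j.

Step by step this gives:
  u_1 = (0, -2, 2, -2)
  u_2 = (-2, 1, -2, -3)

Orthogonality check:
  u_2 · u_1 = 0 (should be 0)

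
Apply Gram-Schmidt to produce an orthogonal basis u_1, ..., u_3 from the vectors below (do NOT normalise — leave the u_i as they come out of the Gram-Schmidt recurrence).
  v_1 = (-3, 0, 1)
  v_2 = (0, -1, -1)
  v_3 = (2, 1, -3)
Orthogonal basis:
  u_1 = (-3, 0, 1)
  u_2 = (-3/10, -1, -9/10)
  u_3 = (-10/19, 30/19, -30/19)

Apply the Gram-Schmidt recurrence
  u_1 = v_1
  u_i = v_i − Σ_{j<i} ((v_i · u_j) / (u_j · u_j)) · u_j.

Step by step this gives:
  u_1 = (-3, 0, 1)
  u_2 = (-3/10, -1, -9/10)
  u_3 = (-10/19, 30/19, -30/19)

Orthogonality check:
  u_2 · u_1 = 0 (should be 0)
  u_3 · u_1 = 0 (should be 0)
  u_3 · u_2 = 0 (should be 0)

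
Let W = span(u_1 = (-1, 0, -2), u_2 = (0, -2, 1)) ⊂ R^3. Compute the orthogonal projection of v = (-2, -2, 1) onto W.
proj_W(v) = (-10/21, -50/21, 5/21)

Set up U = [u_1 | ... | u_2] ∈ R^(3×2). The projector onto W = col(U) is P = U (U^T U)^(-1) U^T.
Compute U^T U =
  [5, -2]
  [-2, 5],
and U^T v = (0, 5).
Solve U^T U · c = U^T v for the coefficients: c = (10/21, 25/21). The projection is proj_W(v) = U c.
Check: (v - proj_W(v)) · u_1 = 0  (should be 0).
Check: (v - proj_W(v)) · u_2 = 0  (should be 0).
Result: proj_W(v) = (-10/21, -50/21, 5/21).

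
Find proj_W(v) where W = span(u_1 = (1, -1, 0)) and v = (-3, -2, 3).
proj_W(v) = (-1/2, 1/2, 0)

Set up U = [u_1 | ... | u_1] ∈ R^(3×1). The projector onto W = col(U) is P = U (U^T U)^(-1) U^T.
Compute U^T U =
  [2],
and U^T v = (-1).
Solve U^T U · c = U^T v for the coefficients: c = (-1/2). The projection is proj_W(v) = U c.
Check: (v - proj_W(v)) · u_1 = 0  (should be 0).
Result: proj_W(v) = (-1/2, 1/2, 0).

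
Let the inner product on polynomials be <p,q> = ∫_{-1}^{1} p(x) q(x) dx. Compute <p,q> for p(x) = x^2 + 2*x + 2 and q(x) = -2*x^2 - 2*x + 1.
<p,q> = -22/15

Expand the product: p(x)·q(x) = -2*x^4 - 6*x^3 - 7*x^2 - 2*x + 2.
∫_{-1}^{1} of each monomial x^k gives [2/(k+1) if k even, 0 if k odd]. Integrating term-by-term (or equivalently evaluating the antiderivative F(x) = -2*x^5/5 - 3*x^4/2 - 7*x^3/3 - x^2 + 2*x at the endpoints):
  F(1) − F(−1) = -97/30 − (-53/30) = -22/15.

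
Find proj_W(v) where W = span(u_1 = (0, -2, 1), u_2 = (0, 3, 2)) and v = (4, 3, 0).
proj_W(v) = (0, 3, 0)

Set up U = [u_1 | ... | u_2] ∈ R^(3×2). The projector onto W = col(U) is P = U (U^T U)^(-1) U^T.
Compute U^T U =
  [5, -4]
  [-4, 13],
and U^T v = (-6, 9).
Solve U^T U · c = U^T v for the coefficients: c = (-6/7, 3/7). The projection is proj_W(v) = U c.
Check: (v - proj_W(v)) · u_1 = 0  (should be 0).
Check: (v - proj_W(v)) · u_2 = 0  (should be 0).
Result: proj_W(v) = (0, 3, 0).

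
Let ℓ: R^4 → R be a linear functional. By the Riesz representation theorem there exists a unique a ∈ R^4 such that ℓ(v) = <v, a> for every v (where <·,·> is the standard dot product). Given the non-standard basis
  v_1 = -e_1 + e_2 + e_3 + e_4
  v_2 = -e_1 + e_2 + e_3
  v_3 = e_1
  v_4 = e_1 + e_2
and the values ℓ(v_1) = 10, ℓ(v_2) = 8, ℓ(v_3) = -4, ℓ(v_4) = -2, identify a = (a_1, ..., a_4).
a = (-4, 2, 2, 2)

Write a = (a_1, ..., a_4) in the standard basis. For each basis vector v_i, ℓ(v_i) = <v_i, a> is a linear equation in the a_j's. Collect the n equations into a matrix system V a = ℓ, where row i of V is v_i (expressed in the standard basis). Since V is invertible (lower-triangular with 1s on the diagonal, up to permutation), solve by back-substitution:
  V =
[[-1, 1, 1, 1],
 [-1, 1, 1, 0],
 [1, 0, 0, 0],
 [1, 1, 0, 0]]
  V a = (10, 8, -4, -2)
Solving gives a = (-4, 2, 2, 2).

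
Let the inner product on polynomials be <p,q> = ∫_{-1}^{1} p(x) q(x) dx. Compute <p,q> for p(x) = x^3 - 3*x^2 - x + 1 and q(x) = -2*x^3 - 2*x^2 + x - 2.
<p,q> = 36/35

Expand the product: p(x)·q(x) = -2*x^6 + 4*x^5 + 9*x^4 - 5*x^3 + 3*x^2 + 3*x - 2.
∫_{-1}^{1} of each monomial x^k gives [2/(k+1) if k even, 0 if k odd]. Integrating term-by-term (or equivalently evaluating the antiderivative F(x) = -2*x^7/7 + 2*x^6/3 + 9*x^5/5 - 5*x^4/4 + x^3 + 3*x^2/2 - 2*x at the endpoints):
  F(1) − F(−1) = 601/420 − (169/420) = 36/35.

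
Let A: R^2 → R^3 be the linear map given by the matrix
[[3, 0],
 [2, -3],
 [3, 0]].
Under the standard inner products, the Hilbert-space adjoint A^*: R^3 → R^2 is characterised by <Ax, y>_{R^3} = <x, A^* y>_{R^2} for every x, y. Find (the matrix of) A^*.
A^* = A^T =
[[3, 2, 3],
 [0, -3, 0]]

For real matrices with standard dot products, the defining identity <Ax, y> = <x, A^* y> gives (Ax)^T y = x^T (A^*) y, i.e. x^T A^T y = x^T (A^*) y. Since this holds for all x, y, we must have A^* = A^T. Therefore
A^* =
[[3, 2, 3],
 [0, -3, 0]].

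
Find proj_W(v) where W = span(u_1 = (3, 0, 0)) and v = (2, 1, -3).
proj_W(v) = (2, 0, 0)

Set up U = [u_1 | ... | u_1] ∈ R^(3×1). The projector onto W = col(U) is P = U (U^T U)^(-1) U^T.
Compute U^T U =
  [9],
and U^T v = (6).
Solve U^T U · c = U^T v for the coefficients: c = (2/3). The projection is proj_W(v) = U c.
Check: (v - proj_W(v)) · u_1 = 0  (should be 0).
Result: proj_W(v) = (2, 0, 0).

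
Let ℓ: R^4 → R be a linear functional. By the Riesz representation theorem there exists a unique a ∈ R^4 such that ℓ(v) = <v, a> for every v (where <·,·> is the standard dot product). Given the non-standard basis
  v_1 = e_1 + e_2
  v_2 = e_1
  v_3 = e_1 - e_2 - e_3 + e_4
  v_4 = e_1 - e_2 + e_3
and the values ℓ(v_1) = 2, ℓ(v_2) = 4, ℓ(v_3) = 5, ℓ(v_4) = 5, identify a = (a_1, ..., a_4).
a = (4, -2, -1, -2)

Write a = (a_1, ..., a_4) in the standard basis. For each basis vector v_i, ℓ(v_i) = <v_i, a> is a linear equation in the a_j's. Collect the n equations into a matrix system V a = ℓ, where row i of V is v_i (expressed in the standard basis). Since V is invertible (lower-triangular with 1s on the diagonal, up to permutation), solve by back-substitution:
  V =
[[1, 1, 0, 0],
 [1, 0, 0, 0],
 [1, -1, -1, 1],
 [1, -1, 1, 0]]
  V a = (2, 4, 5, 5)
Solving gives a = (4, -2, -1, -2).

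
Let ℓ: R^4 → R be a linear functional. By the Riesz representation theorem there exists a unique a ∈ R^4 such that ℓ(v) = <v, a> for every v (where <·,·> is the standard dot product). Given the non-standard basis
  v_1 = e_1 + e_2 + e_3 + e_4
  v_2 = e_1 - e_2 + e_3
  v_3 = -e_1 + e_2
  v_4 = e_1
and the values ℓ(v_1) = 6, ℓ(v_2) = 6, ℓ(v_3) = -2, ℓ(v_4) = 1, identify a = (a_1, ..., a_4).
a = (1, -1, 4, 2)

Write a = (a_1, ..., a_4) in the standard basis. For each basis vector v_i, ℓ(v_i) = <v_i, a> is a linear equation in the a_j's. Collect the n equations into a matrix system V a = ℓ, where row i of V is v_i (expressed in the standard basis). Since V is invertible (lower-triangular with 1s on the diagonal, up to permutation), solve by back-substitution:
  V =
[[1, 1, 1, 1],
 [1, -1, 1, 0],
 [-1, 1, 0, 0],
 [1, 0, 0, 0]]
  V a = (6, 6, -2, 1)
Solving gives a = (1, -1, 4, 2).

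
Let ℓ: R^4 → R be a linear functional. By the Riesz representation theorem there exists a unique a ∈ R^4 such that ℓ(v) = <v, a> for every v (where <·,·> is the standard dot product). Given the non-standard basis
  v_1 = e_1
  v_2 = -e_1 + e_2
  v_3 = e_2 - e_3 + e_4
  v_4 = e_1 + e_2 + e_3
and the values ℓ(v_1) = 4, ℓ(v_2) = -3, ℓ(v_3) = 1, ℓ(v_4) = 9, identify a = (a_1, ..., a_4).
a = (4, 1, 4, 4)

Write a = (a_1, ..., a_4) in the standard basis. For each basis vector v_i, ℓ(v_i) = <v_i, a> is a linear equation in the a_j's. Collect the n equations into a matrix system V a = ℓ, where row i of V is v_i (expressed in the standard basis). Since V is invertible (lower-triangular with 1s on the diagonal, up to permutation), solve by back-substitution:
  V =
[[1, 0, 0, 0],
 [-1, 1, 0, 0],
 [0, 1, -1, 1],
 [1, 1, 1, 0]]
  V a = (4, -3, 1, 9)
Solving gives a = (4, 1, 4, 4).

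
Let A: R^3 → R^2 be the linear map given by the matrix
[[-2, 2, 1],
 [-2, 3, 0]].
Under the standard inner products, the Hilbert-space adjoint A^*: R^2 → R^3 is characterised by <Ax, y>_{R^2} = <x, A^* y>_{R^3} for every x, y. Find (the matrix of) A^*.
A^* = A^T =
[[-2, -2],
 [2, 3],
 [1, 0]]

For real matrices with standard dot products, the defining identity <Ax, y> = <x, A^* y> gives (Ax)^T y = x^T (A^*) y, i.e. x^T A^T y = x^T (A^*) y. Since this holds for all x, y, we must have A^* = A^T. Therefore
A^* =
[[-2, -2],
 [2, 3],
 [1, 0]].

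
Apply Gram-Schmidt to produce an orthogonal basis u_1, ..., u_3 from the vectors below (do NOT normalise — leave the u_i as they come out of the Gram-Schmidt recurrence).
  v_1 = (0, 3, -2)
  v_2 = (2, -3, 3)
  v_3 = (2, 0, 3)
Orthogonal basis:
  u_1 = (0, 3, -2)
  u_2 = (2, 6/13, 9/13)
  u_3 = (-36/61, 48/61, 72/61)

Apply the Gram-Schmidt recurrence
  u_1 = v_1
  u_i = v_i − Σ_{j<i} ((v_i · u_j) / (u_j · u_j)) · u_j.

Step by step this gives:
  u_1 = (0, 3, -2)
  u_2 = (2, 6/13, 9/13)
  u_3 = (-36/61, 48/61, 72/61)

Orthogonality check:
  u_2 · u_1 = 0 (should be 0)
  u_3 · u_1 = 0 (should be 0)
  u_3 · u_2 = 0 (should be 0)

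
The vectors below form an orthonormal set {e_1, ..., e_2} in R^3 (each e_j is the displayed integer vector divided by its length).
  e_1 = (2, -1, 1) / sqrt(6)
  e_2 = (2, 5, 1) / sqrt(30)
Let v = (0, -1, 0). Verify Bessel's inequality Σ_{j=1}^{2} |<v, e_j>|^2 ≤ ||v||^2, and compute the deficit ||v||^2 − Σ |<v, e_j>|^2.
Σ |<v, e_j>|^2 = 1; ||v||^2 = 1; deficit = 0

Write each e_j = u_j / sqrt(<u_j, u_j>) where u_j is the displayed integer vector. Then <v, e_j> = <v, u_j> / sqrt(<u_j, u_j>), so |<v, e_j>|^2 = <v, u_j>^2 / <u_j, u_j>.
Coefficients: <v, e_1> = 1/sqrt(6), <v, e_2> = -5/sqrt(30).
Square and sum: Σ |<v, e_j>|^2 = 1.
Compute ||v||^2 = v·v = 1.
Deficit = 1 − 1 = 0 ≥ 0, confirming Bessel's inequality. (The deficit equals ||v − Σ <v,e_j> e_j||^2, the squared distance from v to span{e_j}.)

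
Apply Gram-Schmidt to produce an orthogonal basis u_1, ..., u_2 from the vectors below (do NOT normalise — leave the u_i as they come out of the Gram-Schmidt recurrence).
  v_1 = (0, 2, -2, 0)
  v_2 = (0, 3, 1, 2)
Orthogonal basis:
  u_1 = (0, 2, -2, 0)
  u_2 = (0, 2, 2, 2)

Apply the Gram-Schmidt recurrence
  u_1 = v_1
  u_i = v_i − Σ_{j<i} ((v_i · u_j) / (u_j · u_j)) · u_j.

Step by step this gives:
  u_1 = (0, 2, -2, 0)
  u_2 = (0, 2, 2, 2)

Orthogonality check:
  u_2 · u_1 = 0 (should be 0)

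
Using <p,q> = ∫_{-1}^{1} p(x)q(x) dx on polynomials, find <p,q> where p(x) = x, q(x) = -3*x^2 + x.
<p,q> = 2/3

Expand the product: p(x)·q(x) = -3*x^3 + x^2.
∫_{-1}^{1} of each monomial x^k gives [2/(k+1) if k even, 0 if k odd]. Integrating term-by-term (or equivalently evaluating the antiderivative F(x) = -3*x^4/4 + x^3/3 at the endpoints):
  F(1) − F(−1) = -5/12 − (-13/12) = 2/3.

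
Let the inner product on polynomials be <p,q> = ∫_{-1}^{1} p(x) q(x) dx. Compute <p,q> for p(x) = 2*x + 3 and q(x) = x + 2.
<p,q> = 40/3

Expand the product: p(x)·q(x) = 2*x^2 + 7*x + 6.
∫_{-1}^{1} of each monomial x^k gives [2/(k+1) if k even, 0 if k odd]. Integrating term-by-term (or equivalently evaluating the antiderivative F(x) = 2*x^3/3 + 7*x^2/2 + 6*x at the endpoints):
  F(1) − F(−1) = 61/6 − (-19/6) = 40/3.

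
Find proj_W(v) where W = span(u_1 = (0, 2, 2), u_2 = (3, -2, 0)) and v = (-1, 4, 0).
proj_W(v) = (-21/11, 29/11, 15/11)

Set up U = [u_1 | ... | u_2] ∈ R^(3×2). The projector onto W = col(U) is P = U (U^T U)^(-1) U^T.
Compute U^T U =
  [8, -4]
  [-4, 13],
and U^T v = (8, -11).
Solve U^T U · c = U^T v for the coefficients: c = (15/22, -7/11). The projection is proj_W(v) = U c.
Check: (v - proj_W(v)) · u_1 = 0  (should be 0).
Check: (v - proj_W(v)) · u_2 = 0  (should be 0).
Result: proj_W(v) = (-21/11, 29/11, 15/11).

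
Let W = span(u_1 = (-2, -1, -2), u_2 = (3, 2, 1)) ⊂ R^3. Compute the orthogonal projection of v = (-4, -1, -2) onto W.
proj_W(v) = (-43/13, -25/13, -29/13)

Set up U = [u_1 | ... | u_2] ∈ R^(3×2). The projector onto W = col(U) is P = U (U^T U)^(-1) U^T.
Compute U^T U =
  [9, -10]
  [-10, 14],
and U^T v = (13, -16).
Solve U^T U · c = U^T v for the coefficients: c = (11/13, -7/13). The projection is proj_W(v) = U c.
Check: (v - proj_W(v)) · u_1 = 0  (should be 0).
Check: (v - proj_W(v)) · u_2 = 0  (should be 0).
Result: proj_W(v) = (-43/13, -25/13, -29/13).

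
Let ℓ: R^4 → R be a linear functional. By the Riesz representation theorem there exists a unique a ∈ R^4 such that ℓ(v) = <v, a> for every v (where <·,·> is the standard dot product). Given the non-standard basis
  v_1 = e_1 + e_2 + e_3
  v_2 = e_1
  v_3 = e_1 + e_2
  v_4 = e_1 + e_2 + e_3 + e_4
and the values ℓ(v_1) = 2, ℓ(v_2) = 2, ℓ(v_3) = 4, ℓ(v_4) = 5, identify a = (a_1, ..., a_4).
a = (2, 2, -2, 3)

Write a = (a_1, ..., a_4) in the standard basis. For each basis vector v_i, ℓ(v_i) = <v_i, a> is a linear equation in the a_j's. Collect the n equations into a matrix system V a = ℓ, where row i of V is v_i (expressed in the standard basis). Since V is invertible (lower-triangular with 1s on the diagonal, up to permutation), solve by back-substitution:
  V =
[[1, 1, 1, 0],
 [1, 0, 0, 0],
 [1, 1, 0, 0],
 [1, 1, 1, 1]]
  V a = (2, 2, 4, 5)
Solving gives a = (2, 2, -2, 3).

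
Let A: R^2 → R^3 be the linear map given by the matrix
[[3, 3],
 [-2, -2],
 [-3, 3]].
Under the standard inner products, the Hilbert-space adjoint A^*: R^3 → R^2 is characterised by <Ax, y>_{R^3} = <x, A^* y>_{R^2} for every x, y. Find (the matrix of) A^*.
A^* = A^T =
[[3, -2, -3],
 [3, -2, 3]]

For real matrices with standard dot products, the defining identity <Ax, y> = <x, A^* y> gives (Ax)^T y = x^T (A^*) y, i.e. x^T A^T y = x^T (A^*) y. Since this holds for all x, y, we must have A^* = A^T. Therefore
A^* =
[[3, -2, -3],
 [3, -2, 3]].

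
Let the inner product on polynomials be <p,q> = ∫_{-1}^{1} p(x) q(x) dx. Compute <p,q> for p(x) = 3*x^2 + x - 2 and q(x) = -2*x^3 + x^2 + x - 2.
<p,q> = 56/15

Expand the product: p(x)·q(x) = -6*x^5 + x^4 + 8*x^3 - 7*x^2 - 4*x + 4.
∫_{-1}^{1} of each monomial x^k gives [2/(k+1) if k even, 0 if k odd]. Integrating term-by-term (or equivalently evaluating the antiderivative F(x) = -x^6 + x^5/5 + 2*x^4 - 7*x^3/3 - 2*x^2 + 4*x at the endpoints):
  F(1) − F(−1) = 13/15 − (-43/15) = 56/15.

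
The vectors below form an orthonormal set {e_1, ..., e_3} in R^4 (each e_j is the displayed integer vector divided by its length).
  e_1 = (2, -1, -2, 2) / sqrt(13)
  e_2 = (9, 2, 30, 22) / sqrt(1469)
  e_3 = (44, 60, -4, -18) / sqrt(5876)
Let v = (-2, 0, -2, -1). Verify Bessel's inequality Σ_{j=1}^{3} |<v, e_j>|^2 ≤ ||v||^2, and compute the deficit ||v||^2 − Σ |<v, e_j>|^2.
Σ |<v, e_j>|^2 = 101/13; ||v||^2 = 9; deficit = 16/13

Write each e_j = u_j / sqrt(<u_j, u_j>) where u_j is the displayed integer vector. Then <v, e_j> = <v, u_j> / sqrt(<u_j, u_j>), so |<v, e_j>|^2 = <v, u_j>^2 / <u_j, u_j>.
Coefficients: <v, e_1> = -2/sqrt(13), <v, e_2> = -100/sqrt(1469), <v, e_3> = -62/sqrt(5876).
Square and sum: Σ |<v, e_j>|^2 = 101/13.
Compute ||v||^2 = v·v = 9.
Deficit = 9 − 101/13 = 16/13 ≥ 0, confirming Bessel's inequality. (The deficit equals ||v − Σ <v,e_j> e_j||^2, the squared distance from v to span{e_j}.)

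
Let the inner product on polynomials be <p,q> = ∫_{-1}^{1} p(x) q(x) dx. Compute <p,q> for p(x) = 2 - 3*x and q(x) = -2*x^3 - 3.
<p,q> = -48/5

Expand the product: p(x)·q(x) = 6*x^4 - 4*x^3 + 9*x - 6.
∫_{-1}^{1} of each monomial x^k gives [2/(k+1) if k even, 0 if k odd]. Integrating term-by-term (or equivalently evaluating the antiderivative F(x) = 6*x^5/5 - x^4 + 9*x^2/2 - 6*x at the endpoints):
  F(1) − F(−1) = -13/10 − (83/10) = -48/5.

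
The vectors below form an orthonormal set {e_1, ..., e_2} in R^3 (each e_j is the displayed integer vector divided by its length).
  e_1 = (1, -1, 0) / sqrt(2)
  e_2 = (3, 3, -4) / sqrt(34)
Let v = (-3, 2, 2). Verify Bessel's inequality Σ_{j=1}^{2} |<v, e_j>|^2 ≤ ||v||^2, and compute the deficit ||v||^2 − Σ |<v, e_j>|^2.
Σ |<v, e_j>|^2 = 273/17; ||v||^2 = 17; deficit = 16/17

Write each e_j = u_j / sqrt(<u_j, u_j>) where u_j is the displayed integer vector. Then <v, e_j> = <v, u_j> / sqrt(<u_j, u_j>), so |<v, e_j>|^2 = <v, u_j>^2 / <u_j, u_j>.
Coefficients: <v, e_1> = -5/sqrt(2), <v, e_2> = -11/sqrt(34).
Square and sum: Σ |<v, e_j>|^2 = 273/17.
Compute ||v||^2 = v·v = 17.
Deficit = 17 − 273/17 = 16/17 ≥ 0, confirming Bessel's inequality. (The deficit equals ||v − Σ <v,e_j> e_j||^2, the squared distance from v to span{e_j}.)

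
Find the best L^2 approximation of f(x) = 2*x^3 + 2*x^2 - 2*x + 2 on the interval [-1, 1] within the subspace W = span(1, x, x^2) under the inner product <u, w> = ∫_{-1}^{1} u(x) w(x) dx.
g(x) = 2*x^2 - 4*x/5 + 2

The best approximation g ∈ W is the orthogonal projection of f onto W. Writing g = a_0 + a_1 x + a_2 x^2, the coefficients solve the normal equations G · a = b where
  G_{ij} = <φ_i, φ_j> and b_i = <f, φ_i>, with φ_0 = 1, φ_1 = x, φ_2 = x^2.
G =
  [2, 0, 2/3]
  [0, 2/3, 0]
  [2/3, 0, 2/5],
b = (16/3, -8/15, 32/15).
Solving gives a_0 = 2, a_1 = -4/5, a_2 = 2, so
  g(x) = 2*x^2 - 4*x/5 + 2.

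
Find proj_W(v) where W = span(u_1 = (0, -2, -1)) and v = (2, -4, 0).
proj_W(v) = (0, -16/5, -8/5)

Set up U = [u_1 | ... | u_1] ∈ R^(3×1). The projector onto W = col(U) is P = U (U^T U)^(-1) U^T.
Compute U^T U =
  [5],
and U^T v = (8).
Solve U^T U · c = U^T v for the coefficients: c = (8/5). The projection is proj_W(v) = U c.
Check: (v - proj_W(v)) · u_1 = 0  (should be 0).
Result: proj_W(v) = (0, -16/5, -8/5).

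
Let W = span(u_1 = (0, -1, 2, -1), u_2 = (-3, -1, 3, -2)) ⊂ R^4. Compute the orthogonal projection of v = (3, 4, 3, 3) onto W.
proj_W(v) = (51/19, -16/57, -1/3, 35/57)

Set up U = [u_1 | ... | u_2] ∈ R^(4×2). The projector onto W = col(U) is P = U (U^T U)^(-1) U^T.
Compute U^T U =
  [6, 9]
  [9, 23],
and U^T v = (-1, -10).
Solve U^T U · c = U^T v for the coefficients: c = (67/57, -17/19). The projection is proj_W(v) = U c.
Check: (v - proj_W(v)) · u_1 = 0  (should be 0).
Check: (v - proj_W(v)) · u_2 = 0  (should be 0).
Result: proj_W(v) = (51/19, -16/57, -1/3, 35/57).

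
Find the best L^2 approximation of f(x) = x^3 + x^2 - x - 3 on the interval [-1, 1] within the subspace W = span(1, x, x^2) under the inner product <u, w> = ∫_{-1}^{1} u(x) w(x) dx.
g(x) = x^2 - 2*x/5 - 3

The best approximation g ∈ W is the orthogonal projection of f onto W. Writing g = a_0 + a_1 x + a_2 x^2, the coefficients solve the normal equations G · a = b where
  G_{ij} = <φ_i, φ_j> and b_i = <f, φ_i>, with φ_0 = 1, φ_1 = x, φ_2 = x^2.
G =
  [2, 0, 2/3]
  [0, 2/3, 0]
  [2/3, 0, 2/5],
b = (-16/3, -4/15, -8/5).
Solving gives a_0 = -3, a_1 = -2/5, a_2 = 1, so
  g(x) = x^2 - 2*x/5 - 3.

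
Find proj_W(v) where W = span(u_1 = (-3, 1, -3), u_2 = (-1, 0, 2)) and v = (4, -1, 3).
proj_W(v) = (170/43, -52/43, 128/43)

Set up U = [u_1 | ... | u_2] ∈ R^(3×2). The projector onto W = col(U) is P = U (U^T U)^(-1) U^T.
Compute U^T U =
  [19, -3]
  [-3, 5],
and U^T v = (-22, 2).
Solve U^T U · c = U^T v for the coefficients: c = (-52/43, -14/43). The projection is proj_W(v) = U c.
Check: (v - proj_W(v)) · u_1 = 0  (should be 0).
Check: (v - proj_W(v)) · u_2 = 0  (should be 0).
Result: proj_W(v) = (170/43, -52/43, 128/43).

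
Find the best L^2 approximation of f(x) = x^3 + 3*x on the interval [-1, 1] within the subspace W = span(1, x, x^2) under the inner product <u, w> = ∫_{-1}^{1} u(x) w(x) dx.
g(x) = 18*x/5

The best approximation g ∈ W is the orthogonal projection of f onto W. Writing g = a_0 + a_1 x + a_2 x^2, the coefficients solve the normal equations G · a = b where
  G_{ij} = <φ_i, φ_j> and b_i = <f, φ_i>, with φ_0 = 1, φ_1 = x, φ_2 = x^2.
G =
  [2, 0, 2/3]
  [0, 2/3, 0]
  [2/3, 0, 2/5],
b = (0, 12/5, 0).
Solving gives a_0 = 0, a_1 = 18/5, a_2 = 0, so
  g(x) = 18*x/5.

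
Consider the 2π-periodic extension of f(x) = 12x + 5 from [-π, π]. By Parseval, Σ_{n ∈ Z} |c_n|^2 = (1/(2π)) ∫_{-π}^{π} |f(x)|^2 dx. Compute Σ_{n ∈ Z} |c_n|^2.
Σ |c_n|^2 = 48π^2 + 25

Expand and integrate term by term over [-π, π]:
  ∫ (12x)^2 dx = 144·(2π^3/3); ∫ 2·12·(5)·x dx = 0 (odd integrand); ∫ 5^2 dx = 25·2π.
So (1/(2π)) ∫_{-π}^{π} (12x + 5)^2 dx = 144π^2/3 + 25 = 48π^2 + 25.
Parseval ⇒ Σ |c_n|^2 = 48π^2 + 25.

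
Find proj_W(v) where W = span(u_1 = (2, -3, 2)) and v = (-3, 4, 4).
proj_W(v) = (-20/17, 30/17, -20/17)

Set up U = [u_1 | ... | u_1] ∈ R^(3×1). The projector onto W = col(U) is P = U (U^T U)^(-1) U^T.
Compute U^T U =
  [17],
and U^T v = (-10).
Solve U^T U · c = U^T v for the coefficients: c = (-10/17). The projection is proj_W(v) = U c.
Check: (v - proj_W(v)) · u_1 = 0  (should be 0).
Result: proj_W(v) = (-20/17, 30/17, -20/17).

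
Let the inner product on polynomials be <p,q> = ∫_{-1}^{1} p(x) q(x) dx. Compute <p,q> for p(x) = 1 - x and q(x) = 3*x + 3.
<p,q> = 4

Expand the product: p(x)·q(x) = 3 - 3*x^2.
∫_{-1}^{1} of each monomial x^k gives [2/(k+1) if k even, 0 if k odd]. Integrating term-by-term (or equivalently evaluating the antiderivative F(x) = -x^3 + 3*x at the endpoints):
  F(1) − F(−1) = 2 − (-2) = 4.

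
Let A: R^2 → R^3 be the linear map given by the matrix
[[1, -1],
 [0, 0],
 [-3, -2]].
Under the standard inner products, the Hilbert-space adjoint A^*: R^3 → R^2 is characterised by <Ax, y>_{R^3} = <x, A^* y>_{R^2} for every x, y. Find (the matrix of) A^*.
A^* = A^T =
[[1, 0, -3],
 [-1, 0, -2]]

For real matrices with standard dot products, the defining identity <Ax, y> = <x, A^* y> gives (Ax)^T y = x^T (A^*) y, i.e. x^T A^T y = x^T (A^*) y. Since this holds for all x, y, we must have A^* = A^T. Therefore
A^* =
[[1, 0, -3],
 [-1, 0, -2]].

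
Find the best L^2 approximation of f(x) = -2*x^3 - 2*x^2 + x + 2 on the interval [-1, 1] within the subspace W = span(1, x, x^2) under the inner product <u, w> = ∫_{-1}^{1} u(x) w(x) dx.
g(x) = -2*x^2 - x/5 + 2

The best approximation g ∈ W is the orthogonal projection of f onto W. Writing g = a_0 + a_1 x + a_2 x^2, the coefficients solve the normal equations G · a = b where
  G_{ij} = <φ_i, φ_j> and b_i = <f, φ_i>, with φ_0 = 1, φ_1 = x, φ_2 = x^2.
G =
  [2, 0, 2/3]
  [0, 2/3, 0]
  [2/3, 0, 2/5],
b = (8/3, -2/15, 8/15).
Solving gives a_0 = 2, a_1 = -1/5, a_2 = -2, so
  g(x) = -2*x^2 - x/5 + 2.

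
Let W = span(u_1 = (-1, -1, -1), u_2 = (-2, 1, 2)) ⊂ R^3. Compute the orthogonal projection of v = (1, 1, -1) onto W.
proj_W(v) = (16/13, 1/13, -4/13)

Set up U = [u_1 | ... | u_2] ∈ R^(3×2). The projector onto W = col(U) is P = U (U^T U)^(-1) U^T.
Compute U^T U =
  [3, -1]
  [-1, 9],
and U^T v = (-1, -3).
Solve U^T U · c = U^T v for the coefficients: c = (-6/13, -5/13). The projection is proj_W(v) = U c.
Check: (v - proj_W(v)) · u_1 = 0  (should be 0).
Check: (v - proj_W(v)) · u_2 = 0  (should be 0).
Result: proj_W(v) = (16/13, 1/13, -4/13).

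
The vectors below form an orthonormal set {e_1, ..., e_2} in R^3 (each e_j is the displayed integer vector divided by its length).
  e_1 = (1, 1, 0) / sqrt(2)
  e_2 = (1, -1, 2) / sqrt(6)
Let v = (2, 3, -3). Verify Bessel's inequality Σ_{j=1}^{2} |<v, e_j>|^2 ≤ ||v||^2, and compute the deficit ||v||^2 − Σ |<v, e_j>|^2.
Σ |<v, e_j>|^2 = 62/3; ||v||^2 = 22; deficit = 4/3

Write each e_j = u_j / sqrt(<u_j, u_j>) where u_j is the displayed integer vector. Then <v, e_j> = <v, u_j> / sqrt(<u_j, u_j>), so |<v, e_j>|^2 = <v, u_j>^2 / <u_j, u_j>.
Coefficients: <v, e_1> = 5/sqrt(2), <v, e_2> = -7/sqrt(6).
Square and sum: Σ |<v, e_j>|^2 = 62/3.
Compute ||v||^2 = v·v = 22.
Deficit = 22 − 62/3 = 4/3 ≥ 0, confirming Bessel's inequality. (The deficit equals ||v − Σ <v,e_j> e_j||^2, the squared distance from v to span{e_j}.)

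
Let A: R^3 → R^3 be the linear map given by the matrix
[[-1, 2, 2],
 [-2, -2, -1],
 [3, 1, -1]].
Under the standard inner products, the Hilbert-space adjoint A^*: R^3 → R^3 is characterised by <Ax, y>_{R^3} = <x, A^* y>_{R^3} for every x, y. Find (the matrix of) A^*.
A^* = A^T =
[[-1, -2, 3],
 [2, -2, 1],
 [2, -1, -1]]

For real matrices with standard dot products, the defining identity <Ax, y> = <x, A^* y> gives (Ax)^T y = x^T (A^*) y, i.e. x^T A^T y = x^T (A^*) y. Since this holds for all x, y, we must have A^* = A^T. Therefore
A^* =
[[-1, -2, 3],
 [2, -2, 1],
 [2, -1, -1]].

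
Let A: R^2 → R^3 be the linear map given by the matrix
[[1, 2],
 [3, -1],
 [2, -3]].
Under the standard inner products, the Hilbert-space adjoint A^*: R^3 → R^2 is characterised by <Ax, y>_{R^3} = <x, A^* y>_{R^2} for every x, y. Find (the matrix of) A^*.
A^* = A^T =
[[1, 3, 2],
 [2, -1, -3]]

For real matrices with standard dot products, the defining identity <Ax, y> = <x, A^* y> gives (Ax)^T y = x^T (A^*) y, i.e. x^T A^T y = x^T (A^*) y. Since this holds for all x, y, we must have A^* = A^T. Therefore
A^* =
[[1, 3, 2],
 [2, -1, -3]].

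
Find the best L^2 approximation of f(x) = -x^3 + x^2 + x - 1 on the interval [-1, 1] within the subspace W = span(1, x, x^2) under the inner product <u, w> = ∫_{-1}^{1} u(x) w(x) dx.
g(x) = x^2 + 2*x/5 - 1

The best approximation g ∈ W is the orthogonal projection of f onto W. Writing g = a_0 + a_1 x + a_2 x^2, the coefficients solve the normal equations G · a = b where
  G_{ij} = <φ_i, φ_j> and b_i = <f, φ_i>, with φ_0 = 1, φ_1 = x, φ_2 = x^2.
G =
  [2, 0, 2/3]
  [0, 2/3, 0]
  [2/3, 0, 2/5],
b = (-4/3, 4/15, -4/15).
Solving gives a_0 = -1, a_1 = 2/5, a_2 = 1, so
  g(x) = x^2 + 2*x/5 - 1.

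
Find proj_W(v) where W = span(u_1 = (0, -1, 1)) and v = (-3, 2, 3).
proj_W(v) = (0, -1/2, 1/2)

Set up U = [u_1 | ... | u_1] ∈ R^(3×1). The projector onto W = col(U) is P = U (U^T U)^(-1) U^T.
Compute U^T U =
  [2],
and U^T v = (1).
Solve U^T U · c = U^T v for the coefficients: c = (1/2). The projection is proj_W(v) = U c.
Check: (v - proj_W(v)) · u_1 = 0  (should be 0).
Result: proj_W(v) = (0, -1/2, 1/2).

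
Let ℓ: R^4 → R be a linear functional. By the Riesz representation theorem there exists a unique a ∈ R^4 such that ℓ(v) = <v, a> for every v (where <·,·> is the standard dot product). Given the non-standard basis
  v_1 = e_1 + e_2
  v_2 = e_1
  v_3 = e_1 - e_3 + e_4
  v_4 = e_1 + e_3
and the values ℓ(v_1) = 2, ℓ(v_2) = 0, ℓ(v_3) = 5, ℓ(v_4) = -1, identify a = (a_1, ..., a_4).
a = (0, 2, -1, 4)

Write a = (a_1, ..., a_4) in the standard basis. For each basis vector v_i, ℓ(v_i) = <v_i, a> is a linear equation in the a_j's. Collect the n equations into a matrix system V a = ℓ, where row i of V is v_i (expressed in the standard basis). Since V is invertible (lower-triangular with 1s on the diagonal, up to permutation), solve by back-substitution:
  V =
[[1, 1, 0, 0],
 [1, 0, 0, 0],
 [1, 0, -1, 1],
 [1, 0, 1, 0]]
  V a = (2, 0, 5, -1)
Solving gives a = (0, 2, -1, 4).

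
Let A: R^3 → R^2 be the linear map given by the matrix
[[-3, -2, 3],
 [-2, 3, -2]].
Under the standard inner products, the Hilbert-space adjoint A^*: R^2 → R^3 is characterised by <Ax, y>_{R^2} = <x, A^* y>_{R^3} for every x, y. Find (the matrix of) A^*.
A^* = A^T =
[[-3, -2],
 [-2, 3],
 [3, -2]]

For real matrices with standard dot products, the defining identity <Ax, y> = <x, A^* y> gives (Ax)^T y = x^T (A^*) y, i.e. x^T A^T y = x^T (A^*) y. Since this holds for all x, y, we must have A^* = A^T. Therefore
A^* =
[[-3, -2],
 [-2, 3],
 [3, -2]].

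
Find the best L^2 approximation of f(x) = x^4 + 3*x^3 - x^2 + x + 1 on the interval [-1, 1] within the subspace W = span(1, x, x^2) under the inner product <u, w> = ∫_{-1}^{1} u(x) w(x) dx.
g(x) = -x^2/7 + 14*x/5 + 32/35

The best approximation g ∈ W is the orthogonal projection of f onto W. Writing g = a_0 + a_1 x + a_2 x^2, the coefficients solve the normal equations G · a = b where
  G_{ij} = <φ_i, φ_j> and b_i = <f, φ_i>, with φ_0 = 1, φ_1 = x, φ_2 = x^2.
G =
  [2, 0, 2/3]
  [0, 2/3, 0]
  [2/3, 0, 2/5],
b = (26/15, 28/15, 58/105).
Solving gives a_0 = 32/35, a_1 = 14/5, a_2 = -1/7, so
  g(x) = -x^2/7 + 14*x/5 + 32/35.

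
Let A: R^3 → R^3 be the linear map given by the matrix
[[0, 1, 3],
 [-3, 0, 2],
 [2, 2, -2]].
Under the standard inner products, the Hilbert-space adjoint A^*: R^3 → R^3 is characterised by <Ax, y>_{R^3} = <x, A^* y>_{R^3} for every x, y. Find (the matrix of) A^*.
A^* = A^T =
[[0, -3, 2],
 [1, 0, 2],
 [3, 2, -2]]

For real matrices with standard dot products, the defining identity <Ax, y> = <x, A^* y> gives (Ax)^T y = x^T (A^*) y, i.e. x^T A^T y = x^T (A^*) y. Since this holds for all x, y, we must have A^* = A^T. Therefore
A^* =
[[0, -3, 2],
 [1, 0, 2],
 [3, 2, -2]].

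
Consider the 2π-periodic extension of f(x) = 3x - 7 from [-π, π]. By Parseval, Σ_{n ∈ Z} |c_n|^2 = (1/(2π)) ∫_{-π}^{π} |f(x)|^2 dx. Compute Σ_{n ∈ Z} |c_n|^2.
Σ |c_n|^2 = 3π^2 + 49

Expand and integrate term by term over [-π, π]:
  ∫ (3x)^2 dx = 9·(2π^3/3); ∫ 2·3·(-7)·x dx = 0 (odd integrand); ∫ (-7)^2 dx = 49·2π.
So (1/(2π)) ∫_{-π}^{π} (3x - 7)^2 dx = 9π^2/3 + 49 = 3π^2 + 49.
Parseval ⇒ Σ |c_n|^2 = 3π^2 + 49.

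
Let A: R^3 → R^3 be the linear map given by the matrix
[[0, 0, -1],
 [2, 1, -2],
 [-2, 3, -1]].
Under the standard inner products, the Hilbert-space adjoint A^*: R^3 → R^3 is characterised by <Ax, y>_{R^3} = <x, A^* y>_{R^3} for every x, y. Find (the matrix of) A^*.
A^* = A^T =
[[0, 2, -2],
 [0, 1, 3],
 [-1, -2, -1]]

For real matrices with standard dot products, the defining identity <Ax, y> = <x, A^* y> gives (Ax)^T y = x^T (A^*) y, i.e. x^T A^T y = x^T (A^*) y. Since this holds for all x, y, we must have A^* = A^T. Therefore
A^* =
[[0, 2, -2],
 [0, 1, 3],
 [-1, -2, -1]].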